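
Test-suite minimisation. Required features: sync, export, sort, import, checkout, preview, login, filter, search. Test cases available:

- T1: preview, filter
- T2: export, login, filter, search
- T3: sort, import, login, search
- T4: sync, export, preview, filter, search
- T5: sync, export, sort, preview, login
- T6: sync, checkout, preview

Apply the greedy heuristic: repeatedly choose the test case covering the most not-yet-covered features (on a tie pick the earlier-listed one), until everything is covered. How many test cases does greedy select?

3

Pick 1: T4 covers 5 new features (sync, export, preview, filter, search).
Pick 2: T3 covers 3 new features (sort, import, login).
Pick 3: T6 covers 1 new features (checkout).
Greedy uses 3 test cases.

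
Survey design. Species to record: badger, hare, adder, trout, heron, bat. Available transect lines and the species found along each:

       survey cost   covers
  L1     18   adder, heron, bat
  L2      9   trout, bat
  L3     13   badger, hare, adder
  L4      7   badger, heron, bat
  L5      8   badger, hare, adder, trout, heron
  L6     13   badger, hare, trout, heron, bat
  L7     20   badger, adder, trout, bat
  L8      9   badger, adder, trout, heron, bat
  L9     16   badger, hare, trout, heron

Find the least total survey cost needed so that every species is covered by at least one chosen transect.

L4, L5 cover every species at survey cost 7 + 8 = 15.
Any cover uses at least 2 transects; among all covering selections none totals below 15.

15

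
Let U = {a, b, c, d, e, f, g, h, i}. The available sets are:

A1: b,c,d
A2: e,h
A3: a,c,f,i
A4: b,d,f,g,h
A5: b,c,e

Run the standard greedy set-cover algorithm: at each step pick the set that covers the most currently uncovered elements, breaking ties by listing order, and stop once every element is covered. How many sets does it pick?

3

Pick 1: A4 covers 5 new elements (b, d, f, g, h).
Pick 2: A3 covers 3 new elements (a, c, i).
Pick 3: A2 covers 1 new elements (e).
Greedy uses 3 sets.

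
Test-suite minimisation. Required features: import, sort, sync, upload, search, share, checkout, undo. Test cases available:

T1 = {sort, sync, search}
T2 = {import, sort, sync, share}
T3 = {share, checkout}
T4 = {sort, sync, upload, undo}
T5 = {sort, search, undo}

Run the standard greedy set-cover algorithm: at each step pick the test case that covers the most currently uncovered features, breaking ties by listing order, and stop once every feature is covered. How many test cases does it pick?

Pick 1: T2 covers 4 new features (import, sort, sync, share).
Pick 2: T4 covers 2 new features (upload, undo).
Pick 3: T1 covers 1 new features (search).
Pick 4: T3 covers 1 new features (checkout).
Greedy uses 4 test cases.

4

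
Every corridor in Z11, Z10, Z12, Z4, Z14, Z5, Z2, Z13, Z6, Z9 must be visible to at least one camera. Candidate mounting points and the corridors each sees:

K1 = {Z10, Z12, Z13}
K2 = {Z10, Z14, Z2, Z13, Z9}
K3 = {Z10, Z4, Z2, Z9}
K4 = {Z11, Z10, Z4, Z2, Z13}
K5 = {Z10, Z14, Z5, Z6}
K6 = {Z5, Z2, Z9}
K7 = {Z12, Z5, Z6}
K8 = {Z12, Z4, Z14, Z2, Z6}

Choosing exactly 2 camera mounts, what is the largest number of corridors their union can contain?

Choosing K2, K7 covers {Z10, Z12, Z14, Z5, Z2, Z13, Z6, Z9} — 8 corridors.
No choice of 2 camera mounts does better; here Z11, Z4 are left uncovered.

8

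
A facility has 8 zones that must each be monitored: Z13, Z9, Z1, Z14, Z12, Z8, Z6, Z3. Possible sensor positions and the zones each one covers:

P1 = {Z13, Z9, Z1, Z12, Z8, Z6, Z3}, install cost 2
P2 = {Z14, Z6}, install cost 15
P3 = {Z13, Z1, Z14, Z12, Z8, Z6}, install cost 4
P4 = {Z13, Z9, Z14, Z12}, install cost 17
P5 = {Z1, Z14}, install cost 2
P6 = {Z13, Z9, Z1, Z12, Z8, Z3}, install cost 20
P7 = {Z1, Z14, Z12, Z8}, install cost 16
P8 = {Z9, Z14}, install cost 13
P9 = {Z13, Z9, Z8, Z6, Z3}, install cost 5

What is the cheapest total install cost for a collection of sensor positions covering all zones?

P1, P5 cover every zone at install cost 2 + 2 = 4.
Any cover uses at least 2 sensor positions; among all covering selections none totals below 4.

4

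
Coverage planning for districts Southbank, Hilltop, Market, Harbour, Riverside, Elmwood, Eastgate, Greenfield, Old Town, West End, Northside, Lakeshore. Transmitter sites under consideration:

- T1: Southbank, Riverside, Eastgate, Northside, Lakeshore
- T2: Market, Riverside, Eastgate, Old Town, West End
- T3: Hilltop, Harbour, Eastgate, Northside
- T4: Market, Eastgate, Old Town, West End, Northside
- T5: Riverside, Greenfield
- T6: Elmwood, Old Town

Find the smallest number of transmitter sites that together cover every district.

5

T1, T2, T3, T5, T6 together cover {Southbank, Hilltop, Market, Harbour, Riverside, Elmwood, Eastgate, Greenfield, Old Town, West End, Northside, Lakeshore} — every district.
No 4 of the 6 transmitter sites cover everything (all 15 size-4 selections fall short), so 5 is minimum.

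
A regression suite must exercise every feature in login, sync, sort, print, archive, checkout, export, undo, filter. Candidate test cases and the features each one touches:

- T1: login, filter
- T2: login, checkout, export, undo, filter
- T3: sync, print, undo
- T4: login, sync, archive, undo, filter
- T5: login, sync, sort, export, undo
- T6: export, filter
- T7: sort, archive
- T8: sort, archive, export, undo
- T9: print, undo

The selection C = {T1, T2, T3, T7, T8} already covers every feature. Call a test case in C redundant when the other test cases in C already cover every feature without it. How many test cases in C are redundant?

Drop T1: the rest still cover every feature — redundant.
Drop T2: checkout uncovered — not redundant.
Drop T3: sync, print uncovered — not redundant.
Drop T7: the rest still cover every feature — redundant.
Drop T8: the rest still cover every feature — redundant.
3 redundant: T1, T7, T8.

3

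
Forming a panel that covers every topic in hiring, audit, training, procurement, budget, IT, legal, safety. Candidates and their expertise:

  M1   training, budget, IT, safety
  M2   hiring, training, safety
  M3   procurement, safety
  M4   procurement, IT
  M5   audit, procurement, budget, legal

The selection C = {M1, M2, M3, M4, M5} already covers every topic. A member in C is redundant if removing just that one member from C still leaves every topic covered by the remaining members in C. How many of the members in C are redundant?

3

Drop M1: the rest still cover every topic — redundant.
Drop M2: hiring uncovered — not redundant.
Drop M3: the rest still cover every topic — redundant.
Drop M4: the rest still cover every topic — redundant.
Drop M5: audit, legal uncovered — not redundant.
3 redundant: M1, M3, M4.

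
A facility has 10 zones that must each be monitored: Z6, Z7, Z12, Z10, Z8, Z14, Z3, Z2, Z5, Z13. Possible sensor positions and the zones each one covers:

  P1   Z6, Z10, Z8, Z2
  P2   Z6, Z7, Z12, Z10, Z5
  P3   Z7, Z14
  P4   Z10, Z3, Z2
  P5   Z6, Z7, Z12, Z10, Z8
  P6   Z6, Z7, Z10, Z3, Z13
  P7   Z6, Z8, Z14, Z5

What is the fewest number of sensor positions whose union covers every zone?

4

P1, P2, P3, P6 together cover {Z6, Z7, Z12, Z10, Z8, Z14, Z3, Z2, Z5, Z13} — every zone.
No 3 of the 7 sensor positions cover everything (all 35 triples fall short), so 4 is minimum.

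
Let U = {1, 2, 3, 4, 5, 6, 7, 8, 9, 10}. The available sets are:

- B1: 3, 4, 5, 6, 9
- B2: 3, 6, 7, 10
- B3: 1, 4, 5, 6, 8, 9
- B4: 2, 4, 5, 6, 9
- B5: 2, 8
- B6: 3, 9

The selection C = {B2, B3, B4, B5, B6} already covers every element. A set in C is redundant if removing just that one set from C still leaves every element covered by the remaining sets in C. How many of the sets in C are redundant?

3

Drop B2: 7, 10 uncovered — not redundant.
Drop B3: 1 uncovered — not redundant.
Drop B4: the rest still cover every element — redundant.
Drop B5: the rest still cover every element — redundant.
Drop B6: the rest still cover every element — redundant.
3 redundant: B4, B5, B6.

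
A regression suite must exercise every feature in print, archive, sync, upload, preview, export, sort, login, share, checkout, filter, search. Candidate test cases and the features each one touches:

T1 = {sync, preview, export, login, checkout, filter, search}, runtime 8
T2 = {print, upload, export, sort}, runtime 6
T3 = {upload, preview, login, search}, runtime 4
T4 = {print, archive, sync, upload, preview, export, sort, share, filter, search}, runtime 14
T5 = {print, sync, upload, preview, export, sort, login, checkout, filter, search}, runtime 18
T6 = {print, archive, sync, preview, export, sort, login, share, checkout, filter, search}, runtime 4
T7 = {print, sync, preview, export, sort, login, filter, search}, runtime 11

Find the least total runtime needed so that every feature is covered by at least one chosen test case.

T3, T6 cover every feature at runtime 4 + 4 = 8.
Any cover uses at least 2 test cases; among all covering selections none totals below 8.

8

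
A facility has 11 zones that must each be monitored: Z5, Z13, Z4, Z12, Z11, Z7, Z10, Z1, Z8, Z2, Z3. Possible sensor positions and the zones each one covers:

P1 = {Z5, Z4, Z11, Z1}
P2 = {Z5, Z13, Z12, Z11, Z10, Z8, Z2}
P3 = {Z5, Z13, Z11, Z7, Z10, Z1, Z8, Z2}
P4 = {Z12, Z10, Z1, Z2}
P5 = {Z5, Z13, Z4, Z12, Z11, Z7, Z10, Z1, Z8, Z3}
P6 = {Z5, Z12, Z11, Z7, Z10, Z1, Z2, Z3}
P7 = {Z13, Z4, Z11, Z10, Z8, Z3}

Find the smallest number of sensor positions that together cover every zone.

2

P2, P5 together cover {Z5, Z13, Z4, Z12, Z11, Z7, Z10, Z1, Z8, Z2, Z3} — every zone.
No single sensor position contains all 11 zones, so 2 is optimal.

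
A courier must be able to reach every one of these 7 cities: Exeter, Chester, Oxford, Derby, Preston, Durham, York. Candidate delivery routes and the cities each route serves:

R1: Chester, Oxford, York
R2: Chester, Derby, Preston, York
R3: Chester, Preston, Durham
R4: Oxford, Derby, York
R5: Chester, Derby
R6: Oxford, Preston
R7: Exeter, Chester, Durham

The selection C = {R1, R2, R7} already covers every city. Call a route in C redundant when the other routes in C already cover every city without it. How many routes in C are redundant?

0

Drop R1: Oxford uncovered — not redundant.
Drop R2: Derby, Preston uncovered — not redundant.
Drop R7: Exeter, Durham uncovered — not redundant.
None of the routes in C is redundant.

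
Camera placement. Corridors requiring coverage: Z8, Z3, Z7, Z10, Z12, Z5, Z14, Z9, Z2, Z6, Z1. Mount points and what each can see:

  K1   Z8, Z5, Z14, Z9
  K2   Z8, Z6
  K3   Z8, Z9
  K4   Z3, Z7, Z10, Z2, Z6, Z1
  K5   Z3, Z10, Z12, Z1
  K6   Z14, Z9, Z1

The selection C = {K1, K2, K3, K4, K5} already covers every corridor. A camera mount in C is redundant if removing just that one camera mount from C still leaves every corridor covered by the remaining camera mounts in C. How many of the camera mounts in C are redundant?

Drop K1: Z5, Z14 uncovered — not redundant.
Drop K2: the rest still cover every corridor — redundant.
Drop K3: the rest still cover every corridor — redundant.
Drop K4: Z7, Z2 uncovered — not redundant.
Drop K5: Z12 uncovered — not redundant.
2 redundant: K2, K3.

2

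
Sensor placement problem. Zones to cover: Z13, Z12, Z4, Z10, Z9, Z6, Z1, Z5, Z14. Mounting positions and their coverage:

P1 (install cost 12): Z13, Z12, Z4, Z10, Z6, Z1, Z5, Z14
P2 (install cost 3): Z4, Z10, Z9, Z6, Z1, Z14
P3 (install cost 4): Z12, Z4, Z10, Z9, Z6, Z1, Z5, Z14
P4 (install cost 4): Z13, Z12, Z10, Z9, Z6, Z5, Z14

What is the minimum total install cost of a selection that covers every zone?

7

P2, P4 cover every zone at install cost 3 + 4 = 7.
Any cover uses at least 2 sensor positions; among all covering selections none totals below 7.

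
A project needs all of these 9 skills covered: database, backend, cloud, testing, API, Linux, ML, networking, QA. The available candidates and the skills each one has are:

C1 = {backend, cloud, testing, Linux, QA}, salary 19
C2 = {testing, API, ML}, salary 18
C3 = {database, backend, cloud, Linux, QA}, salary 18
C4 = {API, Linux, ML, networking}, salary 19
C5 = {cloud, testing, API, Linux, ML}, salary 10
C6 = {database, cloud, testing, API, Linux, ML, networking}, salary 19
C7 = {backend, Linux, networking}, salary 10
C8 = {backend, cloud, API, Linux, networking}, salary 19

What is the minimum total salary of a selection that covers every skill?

37

C3, C6 cover every skill at salary 18 + 19 = 37.
Any cover uses at least 2 candidates; among all covering selections none totals below 37.
Greedy by coverage-per-salary would pick C5, C7, C3 for 38 — worse than the optimum 37.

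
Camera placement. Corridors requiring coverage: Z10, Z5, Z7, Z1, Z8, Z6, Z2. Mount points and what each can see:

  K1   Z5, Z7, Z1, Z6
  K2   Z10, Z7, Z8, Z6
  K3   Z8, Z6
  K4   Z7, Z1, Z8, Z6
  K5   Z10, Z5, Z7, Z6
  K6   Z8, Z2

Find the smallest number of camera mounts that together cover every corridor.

K1, K2, K6 together cover {Z10, Z5, Z7, Z1, Z8, Z6, Z2} — every corridor.
No 2 of the 6 camera mounts cover everything (all 15 pairs fall short), so 3 is minimum.

3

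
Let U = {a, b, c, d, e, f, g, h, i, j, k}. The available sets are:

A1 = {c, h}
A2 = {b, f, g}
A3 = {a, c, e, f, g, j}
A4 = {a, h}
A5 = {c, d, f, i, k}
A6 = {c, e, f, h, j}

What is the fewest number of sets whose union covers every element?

A1, A2, A3, A5 together cover {a, b, c, d, e, f, g, h, i, j, k} — every element.
No 3 of the 6 sets cover everything (all 20 triples fall short), so 4 is minimum.

4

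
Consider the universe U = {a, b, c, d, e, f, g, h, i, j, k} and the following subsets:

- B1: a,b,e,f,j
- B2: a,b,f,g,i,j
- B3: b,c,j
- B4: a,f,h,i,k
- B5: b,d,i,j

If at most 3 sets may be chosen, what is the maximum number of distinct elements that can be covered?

9

Choosing B1, B2, B4 covers {a, b, e, f, g, h, i, j, k} — 9 elements.
No choice of 3 sets does better; here c, d are left uncovered.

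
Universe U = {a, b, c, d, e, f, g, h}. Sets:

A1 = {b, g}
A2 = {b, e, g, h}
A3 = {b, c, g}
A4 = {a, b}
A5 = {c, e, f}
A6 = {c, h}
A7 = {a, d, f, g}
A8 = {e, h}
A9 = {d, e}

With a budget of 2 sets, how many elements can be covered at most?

Choosing A2, A7 covers {a, b, d, e, f, g, h} — 7 elements.
No choice of 2 sets does better; here c is left uncovered.

7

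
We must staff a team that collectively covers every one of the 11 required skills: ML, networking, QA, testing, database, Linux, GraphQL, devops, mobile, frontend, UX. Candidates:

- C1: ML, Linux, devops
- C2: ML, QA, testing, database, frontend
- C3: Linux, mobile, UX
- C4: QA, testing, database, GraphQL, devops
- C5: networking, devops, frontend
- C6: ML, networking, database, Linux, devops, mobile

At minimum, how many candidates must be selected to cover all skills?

4

C1, C3, C4, C5 together cover {ML, networking, QA, testing, database, Linux, GraphQL, devops, mobile, frontend, UX} — every skill.
No 3 of the 6 candidates cover everything (all 20 triples fall short), so 4 is minimum.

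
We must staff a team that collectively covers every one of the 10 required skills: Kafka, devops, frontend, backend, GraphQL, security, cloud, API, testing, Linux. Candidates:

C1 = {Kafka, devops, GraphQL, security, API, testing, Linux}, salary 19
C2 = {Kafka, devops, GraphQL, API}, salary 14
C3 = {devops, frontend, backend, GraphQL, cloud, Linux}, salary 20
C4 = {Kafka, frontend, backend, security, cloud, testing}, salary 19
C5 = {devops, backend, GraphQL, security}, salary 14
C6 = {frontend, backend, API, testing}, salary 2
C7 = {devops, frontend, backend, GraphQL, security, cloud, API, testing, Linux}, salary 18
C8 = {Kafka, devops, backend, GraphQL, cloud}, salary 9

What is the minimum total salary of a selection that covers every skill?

27

C7, C8 cover every skill at salary 18 + 9 = 27.
Any cover uses at least 2 candidates; among all covering selections none totals below 27.
Greedy by coverage-per-salary would pick C6, C8, C7 for 29 — worse than the optimum 27.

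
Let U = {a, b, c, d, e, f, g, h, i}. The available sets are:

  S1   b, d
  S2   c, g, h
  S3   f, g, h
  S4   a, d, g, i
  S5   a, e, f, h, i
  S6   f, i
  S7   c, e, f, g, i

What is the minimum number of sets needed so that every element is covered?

3

S1, S2, S5 together cover {a, b, c, d, e, f, g, h, i} — every element.
No 2 of the 7 sets cover everything (all 21 pairs fall short), so 3 is minimum.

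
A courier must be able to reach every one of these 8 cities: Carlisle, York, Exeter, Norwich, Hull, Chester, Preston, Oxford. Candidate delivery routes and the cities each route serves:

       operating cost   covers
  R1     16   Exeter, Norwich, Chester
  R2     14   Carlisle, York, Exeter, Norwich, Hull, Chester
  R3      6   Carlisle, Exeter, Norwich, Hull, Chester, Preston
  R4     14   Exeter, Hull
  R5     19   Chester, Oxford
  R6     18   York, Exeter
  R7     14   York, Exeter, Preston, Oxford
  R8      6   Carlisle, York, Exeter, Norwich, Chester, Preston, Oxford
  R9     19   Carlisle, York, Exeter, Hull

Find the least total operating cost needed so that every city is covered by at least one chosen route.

12

R3, R8 cover every city at operating cost 6 + 6 = 12.
Any cover uses at least 2 routes; among all covering selections none totals below 12.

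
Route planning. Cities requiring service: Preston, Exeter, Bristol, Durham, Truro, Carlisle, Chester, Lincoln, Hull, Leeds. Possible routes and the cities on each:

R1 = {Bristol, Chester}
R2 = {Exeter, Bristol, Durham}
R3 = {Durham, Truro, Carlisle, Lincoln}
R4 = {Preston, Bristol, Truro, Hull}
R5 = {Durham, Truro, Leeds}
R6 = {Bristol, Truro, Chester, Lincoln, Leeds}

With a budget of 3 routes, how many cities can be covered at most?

9

Choosing R2, R4, R6 covers {Preston, Exeter, Bristol, Durham, Truro, Chester, Lincoln, Hull, Leeds} — 9 cities.
No choice of 3 routes does better; here Carlisle is left uncovered.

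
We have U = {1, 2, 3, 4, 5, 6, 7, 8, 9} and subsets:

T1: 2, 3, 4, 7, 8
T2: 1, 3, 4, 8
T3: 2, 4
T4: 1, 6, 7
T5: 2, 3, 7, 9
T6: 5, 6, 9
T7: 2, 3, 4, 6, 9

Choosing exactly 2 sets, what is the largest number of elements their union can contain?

Choosing T1, T6 covers {2, 3, 4, 5, 6, 7, 8, 9} — 8 elements.
No choice of 2 sets does better; here 1 is left uncovered.

8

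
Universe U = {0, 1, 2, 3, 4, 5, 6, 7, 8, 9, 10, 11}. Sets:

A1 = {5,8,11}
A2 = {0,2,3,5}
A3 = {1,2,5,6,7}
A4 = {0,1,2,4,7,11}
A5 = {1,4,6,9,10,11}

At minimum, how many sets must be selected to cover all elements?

4

A1, A2, A3, A5 together cover {0, 1, 2, 3, 4, 5, 6, 7, 8, 9, 10, 11} — every element.
No 3 of the 5 sets cover everything (all 10 triples fall short), so 4 is minimum.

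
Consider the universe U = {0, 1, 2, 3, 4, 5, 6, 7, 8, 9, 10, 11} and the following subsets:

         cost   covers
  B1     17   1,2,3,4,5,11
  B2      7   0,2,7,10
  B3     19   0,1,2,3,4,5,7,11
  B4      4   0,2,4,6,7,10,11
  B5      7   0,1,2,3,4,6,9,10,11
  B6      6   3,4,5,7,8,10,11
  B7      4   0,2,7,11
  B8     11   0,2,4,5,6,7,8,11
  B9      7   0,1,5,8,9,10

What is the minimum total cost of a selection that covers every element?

B5, B6 cover every element at cost 7 + 6 = 13.
Any cover uses at least 2 sets; among all covering selections none totals below 13.

13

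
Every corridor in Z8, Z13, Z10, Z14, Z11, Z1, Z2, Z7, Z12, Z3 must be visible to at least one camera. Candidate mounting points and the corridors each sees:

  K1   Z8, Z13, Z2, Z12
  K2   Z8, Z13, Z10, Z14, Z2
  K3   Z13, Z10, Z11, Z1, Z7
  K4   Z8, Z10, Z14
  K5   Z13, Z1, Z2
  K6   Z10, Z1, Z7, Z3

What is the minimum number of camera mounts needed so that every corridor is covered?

K1, K2, K3, K6 together cover {Z8, Z13, Z10, Z14, Z11, Z1, Z2, Z7, Z12, Z3} — every corridor.
No 3 of the 6 camera mounts cover everything (all 20 triples fall short), so 4 is minimum.

4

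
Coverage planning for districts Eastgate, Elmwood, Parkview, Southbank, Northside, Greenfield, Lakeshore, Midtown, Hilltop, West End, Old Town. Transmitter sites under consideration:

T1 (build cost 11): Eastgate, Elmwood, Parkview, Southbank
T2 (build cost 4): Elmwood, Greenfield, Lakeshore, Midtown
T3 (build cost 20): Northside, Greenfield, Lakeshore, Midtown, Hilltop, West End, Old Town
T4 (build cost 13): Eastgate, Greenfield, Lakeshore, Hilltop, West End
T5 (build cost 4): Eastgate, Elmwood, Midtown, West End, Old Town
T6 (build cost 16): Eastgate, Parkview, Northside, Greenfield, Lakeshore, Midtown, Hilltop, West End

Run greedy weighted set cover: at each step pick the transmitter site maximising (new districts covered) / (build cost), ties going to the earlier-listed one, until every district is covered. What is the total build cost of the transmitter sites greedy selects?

Pick 1: T5 adds 5 new (Eastgate, Elmwood, Midtown, West End, Old Town) at build cost 4 (ratio 5/4).
Pick 2: T2 adds 2 new (Greenfield, Lakeshore) at build cost 4 (ratio 2/4).
Pick 3: T6 adds 3 new (Parkview, Northside, Hilltop) at build cost 16 (ratio 3/16).
Pick 4: T1 adds 1 new (Southbank) at build cost 11 (ratio 1/11).
Greedy total build cost: 4 + 4 + 16 + 11 = 35. (The true optimum is 31, so greedy overshoots here.)

35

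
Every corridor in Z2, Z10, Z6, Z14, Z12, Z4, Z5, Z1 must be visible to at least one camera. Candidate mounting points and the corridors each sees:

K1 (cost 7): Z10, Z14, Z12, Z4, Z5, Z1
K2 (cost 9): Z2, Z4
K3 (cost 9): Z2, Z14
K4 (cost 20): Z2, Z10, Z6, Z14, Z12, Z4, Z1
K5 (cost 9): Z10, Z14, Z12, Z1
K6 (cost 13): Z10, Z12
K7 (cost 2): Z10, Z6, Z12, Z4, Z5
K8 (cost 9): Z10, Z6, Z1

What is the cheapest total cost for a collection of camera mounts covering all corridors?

18

K1, K2, K7 cover every corridor at cost 7 + 9 + 2 = 18.
Any cover uses at least 2 camera mounts; among all covering selections none totals below 18.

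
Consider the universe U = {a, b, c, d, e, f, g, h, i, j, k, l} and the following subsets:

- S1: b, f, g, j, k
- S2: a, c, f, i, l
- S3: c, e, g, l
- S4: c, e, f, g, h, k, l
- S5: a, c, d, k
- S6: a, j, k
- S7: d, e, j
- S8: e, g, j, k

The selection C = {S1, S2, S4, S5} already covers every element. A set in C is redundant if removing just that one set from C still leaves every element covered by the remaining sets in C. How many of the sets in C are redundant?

0

Drop S1: b, j uncovered — not redundant.
Drop S2: i uncovered — not redundant.
Drop S4: e, h uncovered — not redundant.
Drop S5: d uncovered — not redundant.
None of the sets in C is redundant.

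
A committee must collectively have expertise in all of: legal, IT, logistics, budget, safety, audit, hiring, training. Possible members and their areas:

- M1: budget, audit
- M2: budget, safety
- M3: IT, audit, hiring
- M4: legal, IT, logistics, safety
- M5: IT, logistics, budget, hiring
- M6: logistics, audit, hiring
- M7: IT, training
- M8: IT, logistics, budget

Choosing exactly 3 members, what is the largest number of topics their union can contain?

Choosing M1, M3, M4 covers {legal, IT, logistics, budget, safety, audit, hiring} — 7 topics.
No choice of 3 members does better; here training is left uncovered.

7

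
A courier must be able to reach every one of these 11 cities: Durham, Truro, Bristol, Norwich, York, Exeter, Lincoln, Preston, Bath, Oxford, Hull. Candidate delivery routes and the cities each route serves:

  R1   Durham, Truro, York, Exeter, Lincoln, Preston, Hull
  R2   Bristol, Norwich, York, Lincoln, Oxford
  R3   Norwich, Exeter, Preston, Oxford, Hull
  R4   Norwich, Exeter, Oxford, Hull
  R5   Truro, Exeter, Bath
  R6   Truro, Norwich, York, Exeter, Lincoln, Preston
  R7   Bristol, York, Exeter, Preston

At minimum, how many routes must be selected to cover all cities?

3

R1, R2, R5 together cover {Durham, Truro, Bristol, Norwich, York, Exeter, Lincoln, Preston, Bath, Oxford, Hull} — every city.
No 2 of the 7 routes cover everything (all 21 pairs fall short), so 3 is minimum.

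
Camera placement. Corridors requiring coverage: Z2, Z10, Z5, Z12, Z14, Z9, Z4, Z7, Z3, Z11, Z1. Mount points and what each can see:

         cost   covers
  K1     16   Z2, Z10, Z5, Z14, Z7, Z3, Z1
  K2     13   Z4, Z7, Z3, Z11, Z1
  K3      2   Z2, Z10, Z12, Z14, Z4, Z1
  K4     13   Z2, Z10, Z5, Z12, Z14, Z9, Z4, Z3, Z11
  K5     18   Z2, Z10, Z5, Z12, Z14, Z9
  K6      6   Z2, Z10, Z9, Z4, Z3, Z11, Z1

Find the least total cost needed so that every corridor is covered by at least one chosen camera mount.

K1, K3, K6 cover every corridor at cost 16 + 2 + 6 = 24.
Any cover uses at least 2 camera mounts; among all covering selections none totals below 24.

24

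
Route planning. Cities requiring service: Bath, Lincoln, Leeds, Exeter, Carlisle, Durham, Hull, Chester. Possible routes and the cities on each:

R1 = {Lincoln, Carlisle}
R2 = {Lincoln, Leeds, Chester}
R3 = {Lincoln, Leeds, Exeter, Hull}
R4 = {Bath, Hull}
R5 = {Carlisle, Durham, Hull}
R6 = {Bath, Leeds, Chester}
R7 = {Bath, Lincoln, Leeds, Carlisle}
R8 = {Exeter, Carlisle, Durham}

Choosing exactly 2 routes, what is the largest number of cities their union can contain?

6

Choosing R2, R5 covers {Lincoln, Leeds, Carlisle, Durham, Hull, Chester} — 6 cities.
No choice of 2 routes does better; here Bath, Exeter are left uncovered.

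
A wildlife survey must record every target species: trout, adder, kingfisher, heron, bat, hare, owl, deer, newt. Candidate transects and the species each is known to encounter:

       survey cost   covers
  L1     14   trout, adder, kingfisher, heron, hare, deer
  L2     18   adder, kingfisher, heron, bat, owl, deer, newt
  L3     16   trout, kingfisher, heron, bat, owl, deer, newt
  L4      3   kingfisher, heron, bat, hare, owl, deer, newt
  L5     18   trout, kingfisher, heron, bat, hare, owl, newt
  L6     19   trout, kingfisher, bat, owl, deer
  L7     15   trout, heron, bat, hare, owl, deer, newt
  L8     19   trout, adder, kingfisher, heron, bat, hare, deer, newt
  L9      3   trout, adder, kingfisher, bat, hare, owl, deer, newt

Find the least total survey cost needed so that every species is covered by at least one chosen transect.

6

L4, L9 cover every species at survey cost 3 + 3 = 6.
Any cover uses at least 2 transects; among all covering selections none totals below 6.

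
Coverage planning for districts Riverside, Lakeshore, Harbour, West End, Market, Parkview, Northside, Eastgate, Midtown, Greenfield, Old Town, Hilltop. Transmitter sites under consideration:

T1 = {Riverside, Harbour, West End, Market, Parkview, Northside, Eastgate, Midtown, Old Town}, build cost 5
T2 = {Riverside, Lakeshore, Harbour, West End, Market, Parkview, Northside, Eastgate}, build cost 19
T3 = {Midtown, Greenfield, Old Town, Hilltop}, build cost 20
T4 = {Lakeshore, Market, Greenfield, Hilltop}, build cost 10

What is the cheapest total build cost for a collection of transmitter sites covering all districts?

15

T1, T4 cover every district at build cost 5 + 10 = 15.
Any cover uses at least 2 transmitter sites; among all covering selections none totals below 15.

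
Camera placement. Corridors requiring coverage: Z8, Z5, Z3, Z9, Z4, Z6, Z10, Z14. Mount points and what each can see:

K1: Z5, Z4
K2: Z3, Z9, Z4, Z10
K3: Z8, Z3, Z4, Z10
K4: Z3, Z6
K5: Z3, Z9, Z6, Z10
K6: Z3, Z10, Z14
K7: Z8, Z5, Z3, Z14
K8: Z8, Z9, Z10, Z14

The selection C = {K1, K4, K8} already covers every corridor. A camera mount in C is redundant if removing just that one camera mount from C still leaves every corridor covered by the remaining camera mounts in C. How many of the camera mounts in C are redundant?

0

Drop K1: Z5, Z4 uncovered — not redundant.
Drop K4: Z3, Z6 uncovered — not redundant.
Drop K8: Z8, Z9, Z10, Z14 uncovered — not redundant.
None of the camera mounts in C is redundant.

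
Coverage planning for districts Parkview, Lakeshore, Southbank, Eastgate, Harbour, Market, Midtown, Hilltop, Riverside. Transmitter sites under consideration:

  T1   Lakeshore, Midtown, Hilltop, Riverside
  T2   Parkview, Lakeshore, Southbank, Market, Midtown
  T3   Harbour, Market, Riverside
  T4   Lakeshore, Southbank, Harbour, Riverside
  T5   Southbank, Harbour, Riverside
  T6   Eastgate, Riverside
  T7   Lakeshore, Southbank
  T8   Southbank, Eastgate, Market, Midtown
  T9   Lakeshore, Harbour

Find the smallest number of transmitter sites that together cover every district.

4

T1, T2, T3, T6 together cover {Parkview, Lakeshore, Southbank, Eastgate, Harbour, Market, Midtown, Hilltop, Riverside} — every district.
No 3 of the 9 transmitter sites cover everything (all 84 triples fall short), so 4 is minimum.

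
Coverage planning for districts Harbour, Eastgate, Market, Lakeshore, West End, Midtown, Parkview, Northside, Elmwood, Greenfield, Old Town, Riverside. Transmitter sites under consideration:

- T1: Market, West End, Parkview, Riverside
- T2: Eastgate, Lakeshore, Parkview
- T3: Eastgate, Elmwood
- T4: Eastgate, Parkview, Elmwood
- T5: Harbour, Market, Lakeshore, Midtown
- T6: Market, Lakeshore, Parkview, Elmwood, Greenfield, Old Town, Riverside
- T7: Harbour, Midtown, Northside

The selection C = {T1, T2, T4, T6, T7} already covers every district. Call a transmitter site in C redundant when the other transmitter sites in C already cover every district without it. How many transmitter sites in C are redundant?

Drop T1: West End uncovered — not redundant.
Drop T2: the rest still cover every district — redundant.
Drop T4: the rest still cover every district — redundant.
Drop T6: Greenfield, Old Town uncovered — not redundant.
Drop T7: Harbour, Midtown, Northside uncovered — not redundant.
2 redundant: T2, T4.

2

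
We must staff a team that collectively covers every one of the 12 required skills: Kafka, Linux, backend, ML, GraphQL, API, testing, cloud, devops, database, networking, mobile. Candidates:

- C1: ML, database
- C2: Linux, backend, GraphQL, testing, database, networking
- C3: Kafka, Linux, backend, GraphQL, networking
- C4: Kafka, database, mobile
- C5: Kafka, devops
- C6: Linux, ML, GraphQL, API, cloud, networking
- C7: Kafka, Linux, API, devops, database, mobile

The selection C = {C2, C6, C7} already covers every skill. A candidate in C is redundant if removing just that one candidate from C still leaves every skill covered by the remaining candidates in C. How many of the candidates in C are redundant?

0

Drop C2: backend, testing uncovered — not redundant.
Drop C6: ML, cloud uncovered — not redundant.
Drop C7: Kafka, devops, mobile uncovered — not redundant.
None of the candidates in C is redundant.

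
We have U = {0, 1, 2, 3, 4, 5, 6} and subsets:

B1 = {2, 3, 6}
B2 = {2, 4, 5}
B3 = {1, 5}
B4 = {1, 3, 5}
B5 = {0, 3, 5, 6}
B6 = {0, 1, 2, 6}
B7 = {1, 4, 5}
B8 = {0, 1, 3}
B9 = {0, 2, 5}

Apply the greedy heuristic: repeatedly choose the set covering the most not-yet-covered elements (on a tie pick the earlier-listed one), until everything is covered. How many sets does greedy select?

3

Pick 1: B5 covers 4 new elements (0, 3, 5, 6).
Pick 2: B2 covers 2 new elements (2, 4).
Pick 3: B3 covers 1 new elements (1).
Greedy uses 3 sets.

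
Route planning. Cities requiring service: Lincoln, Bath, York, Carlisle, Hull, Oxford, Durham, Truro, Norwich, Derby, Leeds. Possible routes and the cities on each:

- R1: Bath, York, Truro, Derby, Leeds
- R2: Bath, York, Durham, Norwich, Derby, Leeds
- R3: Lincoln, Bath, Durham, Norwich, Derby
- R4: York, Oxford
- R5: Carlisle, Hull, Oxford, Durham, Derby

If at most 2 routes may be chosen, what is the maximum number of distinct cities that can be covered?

Choosing R1, R5 covers {Bath, York, Carlisle, Hull, Oxford, Durham, Truro, Derby, Leeds} — 9 cities.
No choice of 2 routes does better; here Lincoln, Norwich are left uncovered.

9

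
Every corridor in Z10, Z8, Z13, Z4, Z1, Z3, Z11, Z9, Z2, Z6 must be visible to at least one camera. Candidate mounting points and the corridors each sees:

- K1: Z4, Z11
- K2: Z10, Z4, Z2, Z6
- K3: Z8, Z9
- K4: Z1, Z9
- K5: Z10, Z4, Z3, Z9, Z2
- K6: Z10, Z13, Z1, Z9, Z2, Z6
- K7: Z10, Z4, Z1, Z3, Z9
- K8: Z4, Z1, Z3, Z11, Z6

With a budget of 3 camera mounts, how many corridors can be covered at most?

Choosing K3, K6, K8 covers {Z10, Z8, Z13, Z4, Z1, Z3, Z11, Z9, Z2, Z6} — 10 corridors.
That is all 10 corridors.

10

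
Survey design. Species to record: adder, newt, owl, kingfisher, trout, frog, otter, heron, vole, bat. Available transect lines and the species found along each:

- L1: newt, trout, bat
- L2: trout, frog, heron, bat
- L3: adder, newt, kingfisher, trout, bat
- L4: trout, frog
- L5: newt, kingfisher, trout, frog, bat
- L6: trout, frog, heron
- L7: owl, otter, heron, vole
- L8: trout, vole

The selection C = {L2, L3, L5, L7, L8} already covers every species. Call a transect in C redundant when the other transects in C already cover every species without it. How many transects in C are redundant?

3

Drop L2: the rest still cover every species — redundant.
Drop L3: adder uncovered — not redundant.
Drop L5: the rest still cover every species — redundant.
Drop L7: owl, otter uncovered — not redundant.
Drop L8: the rest still cover every species — redundant.
3 redundant: L2, L5, L8.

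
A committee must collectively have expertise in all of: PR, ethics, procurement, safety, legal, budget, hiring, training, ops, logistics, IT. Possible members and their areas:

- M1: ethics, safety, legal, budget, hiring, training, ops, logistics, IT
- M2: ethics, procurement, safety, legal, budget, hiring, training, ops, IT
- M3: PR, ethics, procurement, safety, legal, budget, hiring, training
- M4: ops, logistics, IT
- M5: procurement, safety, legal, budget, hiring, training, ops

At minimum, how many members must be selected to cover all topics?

M1, M3 together cover {PR, ethics, procurement, safety, legal, budget, hiring, training, ops, logistics, IT} — every topic.
No single member contains all 11 topics, so 2 is optimal.

2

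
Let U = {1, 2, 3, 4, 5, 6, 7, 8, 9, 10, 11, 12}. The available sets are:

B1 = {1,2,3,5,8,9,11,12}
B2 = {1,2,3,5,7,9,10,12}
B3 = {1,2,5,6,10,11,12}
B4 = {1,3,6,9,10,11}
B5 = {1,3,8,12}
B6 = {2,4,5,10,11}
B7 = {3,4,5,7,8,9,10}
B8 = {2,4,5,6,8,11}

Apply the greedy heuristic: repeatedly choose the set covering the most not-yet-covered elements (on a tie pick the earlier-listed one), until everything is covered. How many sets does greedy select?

3

Pick 1: B1 covers 8 new elements (1, 2, 3, 5, 8, 9, 11, 12).
Pick 2: B7 covers 3 new elements (4, 7, 10).
Pick 3: B3 covers 1 new elements (6).
Greedy uses 3 sets. (The true minimum is 2.)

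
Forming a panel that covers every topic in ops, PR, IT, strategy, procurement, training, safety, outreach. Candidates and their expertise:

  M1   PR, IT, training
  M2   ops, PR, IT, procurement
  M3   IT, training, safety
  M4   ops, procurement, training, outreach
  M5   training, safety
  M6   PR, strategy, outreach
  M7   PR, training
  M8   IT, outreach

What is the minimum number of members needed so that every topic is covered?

M2, M3, M6 together cover {ops, PR, IT, strategy, procurement, training, safety, outreach} — every topic.
No 2 of the 8 members cover everything (all 28 pairs fall short), so 3 is minimum.

3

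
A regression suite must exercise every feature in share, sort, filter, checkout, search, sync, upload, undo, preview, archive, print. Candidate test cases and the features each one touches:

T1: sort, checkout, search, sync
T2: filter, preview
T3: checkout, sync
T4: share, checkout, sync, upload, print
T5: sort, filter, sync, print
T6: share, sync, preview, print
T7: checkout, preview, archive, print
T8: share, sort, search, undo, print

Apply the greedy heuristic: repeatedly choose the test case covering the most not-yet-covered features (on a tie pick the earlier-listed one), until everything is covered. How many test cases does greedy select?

4

Pick 1: T4 covers 5 new features (share, checkout, sync, upload, print).
Pick 2: T8 covers 3 new features (sort, search, undo).
Pick 3: T2 covers 2 new features (filter, preview).
Pick 4: T7 covers 1 new features (archive).
Greedy uses 4 test cases.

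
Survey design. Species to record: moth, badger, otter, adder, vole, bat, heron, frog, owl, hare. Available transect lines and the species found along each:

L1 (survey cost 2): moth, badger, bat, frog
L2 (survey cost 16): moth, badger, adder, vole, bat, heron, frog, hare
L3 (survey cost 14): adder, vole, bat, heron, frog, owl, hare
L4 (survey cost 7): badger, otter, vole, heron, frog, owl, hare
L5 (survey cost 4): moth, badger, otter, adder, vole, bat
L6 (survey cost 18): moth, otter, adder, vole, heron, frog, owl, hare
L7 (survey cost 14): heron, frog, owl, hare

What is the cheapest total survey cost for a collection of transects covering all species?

L4, L5 cover every species at survey cost 7 + 4 = 11.
Any cover uses at least 2 transects; among all covering selections none totals below 11.
Greedy by coverage-per-survey cost would pick L1, L5, L4 for 13 — worse than the optimum 11.

11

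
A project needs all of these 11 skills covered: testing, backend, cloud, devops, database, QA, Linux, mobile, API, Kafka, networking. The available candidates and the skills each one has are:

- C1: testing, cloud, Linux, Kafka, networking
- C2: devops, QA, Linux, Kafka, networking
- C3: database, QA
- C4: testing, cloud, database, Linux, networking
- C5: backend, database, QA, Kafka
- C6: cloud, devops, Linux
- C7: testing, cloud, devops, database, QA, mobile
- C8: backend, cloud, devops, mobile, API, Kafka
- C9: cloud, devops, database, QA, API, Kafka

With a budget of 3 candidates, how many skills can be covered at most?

11

Choosing C1, C3, C8 covers {testing, backend, cloud, devops, database, QA, Linux, mobile, API, Kafka, networking} — 11 skills.
That is all 11 skills.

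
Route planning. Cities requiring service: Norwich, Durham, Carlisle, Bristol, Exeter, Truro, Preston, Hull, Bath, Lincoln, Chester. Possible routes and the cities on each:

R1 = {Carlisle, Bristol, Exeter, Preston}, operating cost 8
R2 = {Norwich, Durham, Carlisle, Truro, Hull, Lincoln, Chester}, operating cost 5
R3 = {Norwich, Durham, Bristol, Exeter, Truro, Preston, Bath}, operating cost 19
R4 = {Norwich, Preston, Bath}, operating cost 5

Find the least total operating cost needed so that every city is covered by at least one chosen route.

R1, R2, R4 cover every city at operating cost 8 + 5 + 5 = 18.
Any cover uses at least 2 routes; among all covering selections none totals below 18.

18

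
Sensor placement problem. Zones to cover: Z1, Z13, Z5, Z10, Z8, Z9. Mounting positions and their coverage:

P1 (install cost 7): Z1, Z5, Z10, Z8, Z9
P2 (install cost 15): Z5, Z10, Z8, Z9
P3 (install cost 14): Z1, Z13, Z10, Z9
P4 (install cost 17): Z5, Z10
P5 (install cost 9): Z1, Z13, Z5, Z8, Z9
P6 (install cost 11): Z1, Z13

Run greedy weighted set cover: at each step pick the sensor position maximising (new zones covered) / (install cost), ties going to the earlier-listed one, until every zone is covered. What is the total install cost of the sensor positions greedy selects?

16

Pick 1: P1 adds 5 new (Z1, Z5, Z10, Z8, Z9) at install cost 7 (ratio 5/7).
Pick 2: P5 adds 1 new (Z13) at install cost 9 (ratio 1/9).
Greedy total install cost: 7 + 9 = 16.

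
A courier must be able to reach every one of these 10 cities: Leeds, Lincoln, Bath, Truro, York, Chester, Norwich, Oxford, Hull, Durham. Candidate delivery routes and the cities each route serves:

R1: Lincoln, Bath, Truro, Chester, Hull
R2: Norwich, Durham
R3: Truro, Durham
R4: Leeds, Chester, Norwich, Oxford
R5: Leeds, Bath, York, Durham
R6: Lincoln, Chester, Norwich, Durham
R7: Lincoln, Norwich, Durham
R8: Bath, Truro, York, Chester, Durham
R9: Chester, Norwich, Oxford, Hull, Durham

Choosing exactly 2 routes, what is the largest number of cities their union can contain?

8

Choosing R1, R4 covers {Leeds, Lincoln, Bath, Truro, Chester, Norwich, Oxford, Hull} — 8 cities.
No choice of 2 routes does better; here York, Durham are left uncovered.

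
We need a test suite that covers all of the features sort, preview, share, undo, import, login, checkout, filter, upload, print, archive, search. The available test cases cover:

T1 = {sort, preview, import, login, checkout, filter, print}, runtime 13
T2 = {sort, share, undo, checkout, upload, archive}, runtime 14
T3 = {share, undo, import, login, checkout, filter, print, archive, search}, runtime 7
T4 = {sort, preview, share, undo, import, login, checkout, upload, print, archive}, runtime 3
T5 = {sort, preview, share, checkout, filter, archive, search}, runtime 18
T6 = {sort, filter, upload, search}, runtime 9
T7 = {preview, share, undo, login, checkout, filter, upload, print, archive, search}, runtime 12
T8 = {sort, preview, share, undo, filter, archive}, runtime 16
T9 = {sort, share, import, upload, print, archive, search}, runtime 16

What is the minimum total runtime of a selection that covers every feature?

T3, T4 cover every feature at runtime 7 + 3 = 10.
Any cover uses at least 2 test cases; among all covering selections none totals below 10.

10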